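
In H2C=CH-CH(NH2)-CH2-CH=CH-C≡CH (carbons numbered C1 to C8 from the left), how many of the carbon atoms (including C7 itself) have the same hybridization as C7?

2

C7 is sp (two π bonds).
C1: sp2
C2: sp2
C3: sp3
C4: sp3
C5: sp2
C6: sp2
C7: sp ✓
C8: sp ✓
2 carbons are sp.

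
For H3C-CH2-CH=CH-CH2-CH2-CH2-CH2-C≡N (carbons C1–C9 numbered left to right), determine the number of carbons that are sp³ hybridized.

6

C1: sp3 ✓
C2: sp3 ✓
C3: sp2
C4: sp2
C5: sp3 ✓
C6: sp3 ✓
C7: sp3 ✓
C8: sp3 ✓
C9: sp
C1, C2, C5, C6, C7, C8 → 6 sp3 carbons.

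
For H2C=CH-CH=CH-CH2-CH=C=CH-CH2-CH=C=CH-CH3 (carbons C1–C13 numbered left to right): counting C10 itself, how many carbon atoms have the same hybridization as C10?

C10 is sp2 (one π bond).
C1: sp2 ✓
C2: sp2 ✓
C3: sp2 ✓
C4: sp2 ✓
C5: sp3
C6: sp2 ✓
C7: sp
C8: sp2 ✓
C9: sp3
C10: sp2 ✓
C11: sp
C12: sp2 ✓
C13: sp3
8 carbons are sp2.

8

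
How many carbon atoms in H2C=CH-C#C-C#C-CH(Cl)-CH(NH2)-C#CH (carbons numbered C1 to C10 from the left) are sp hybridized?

6

C1: sp2
C2: sp2
C3: sp ✓
C4: sp ✓
C5: sp ✓
C6: sp ✓
C7: sp3
C8: sp3
C9: sp ✓
C10: sp ✓
C3, C4, C5, C6, C9, C10 → 6 sp carbons.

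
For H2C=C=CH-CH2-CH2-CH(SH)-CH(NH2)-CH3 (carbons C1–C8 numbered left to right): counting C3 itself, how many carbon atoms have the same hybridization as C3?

C3 is sp2 (one π bond).
C1: sp2 ✓
C2: sp
C3: sp2 ✓
C4: sp3
C5: sp3
C6: sp3
C7: sp3
C8: sp3
2 carbons are sp2.

2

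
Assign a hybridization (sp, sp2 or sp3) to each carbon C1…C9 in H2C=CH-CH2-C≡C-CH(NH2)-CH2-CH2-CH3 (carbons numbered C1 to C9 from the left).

C1 sp2, C2 sp2, C3 sp3, C4 sp, C5 sp, C6 sp3, C7 sp3, C8 sp3, C9 sp3

C1 — 3 σ bonds, plus one π bond. Steric number 3, so sp2.
C2 (3 σ bonds, plus one π bond) has steric number 3: sp2.
C3: 4 σ bonds; 4 regions of electron density → sp3.
C4 — 2 σ bonds, plus two π bonds. Steric number 2, so sp.
C5 has 2 σ bonds, plus two π bonds: steric number 2 → sp.
C6 has 4 σ bonds: steric number 4 → sp3.
C7 has 4 σ bonds: steric number 4 → sp3.
C8 is sp3: 4 σ bonds, 4 electron-density regions.
C9: 4 σ bonds — 4 electron domains, sp3.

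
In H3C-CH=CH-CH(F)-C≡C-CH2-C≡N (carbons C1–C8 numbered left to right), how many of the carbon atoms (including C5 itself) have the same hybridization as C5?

3

C5 is sp (two π bonds).
C1: sp3
C2: sp2
C3: sp2
C4: sp3
C5: sp ✓
C6: sp ✓
C7: sp3
C8: sp ✓
3 carbons are sp.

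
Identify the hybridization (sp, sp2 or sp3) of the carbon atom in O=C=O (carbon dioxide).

sp

Two σ bonds, two π bonds → steric number 2 → sp.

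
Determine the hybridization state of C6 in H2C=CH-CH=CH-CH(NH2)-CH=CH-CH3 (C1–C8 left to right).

sp^2

C6 (3 σ bonds, plus one π bond) has steric number 3: sp2.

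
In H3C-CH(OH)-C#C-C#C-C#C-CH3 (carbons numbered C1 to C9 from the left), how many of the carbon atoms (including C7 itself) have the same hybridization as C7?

6

C7 is sp (two π bonds).
C1: sp3
C2: sp3
C3: sp ✓
C4: sp ✓
C5: sp ✓
C6: sp ✓
C7: sp ✓
C8: sp ✓
C9: sp3
6 carbons are sp.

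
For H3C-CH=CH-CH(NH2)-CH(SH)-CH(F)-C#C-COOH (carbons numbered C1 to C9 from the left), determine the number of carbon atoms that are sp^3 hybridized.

C1: sp3 ✓
C2: sp2
C3: sp2
C4: sp3 ✓
C5: sp3 ✓
C6: sp3 ✓
C7: sp
C8: sp
C9: sp2
C1, C4, C5, C6 → 4 sp3 carbons.

4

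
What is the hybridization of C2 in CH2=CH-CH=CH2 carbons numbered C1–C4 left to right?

C2 (3 σ bonds, plus one π bond) has steric number 3: sp2.

sp2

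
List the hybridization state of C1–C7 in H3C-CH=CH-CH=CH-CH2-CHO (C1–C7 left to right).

C1 sp3, C2 sp2, C3 sp2, C4 sp2, C5 sp2, C6 sp3, C7 sp2

C1 is sp3: 4 σ bonds, 4 electron-density regions.
C2 has 3 σ bonds, plus one π bond: steric number 3 → sp2.
C3 (3 σ bonds, plus one π bond) has steric number 3: sp2.
C4 has 3 σ bonds, plus one π bond: steric number 3 → sp2.
C5: 3 σ bonds, plus one π bond; 3 regions of electron density → sp2.
C6 — 4 σ bonds. Steric number 4, so sp3.
C7: 3 σ bonds, plus one π bond — 3 electron domains, sp2.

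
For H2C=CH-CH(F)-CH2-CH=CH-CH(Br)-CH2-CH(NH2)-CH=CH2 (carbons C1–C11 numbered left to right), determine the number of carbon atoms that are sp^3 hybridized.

5

C1: sp2
C2: sp2
C3: sp3 ✓
C4: sp3 ✓
C5: sp2
C6: sp2
C7: sp3 ✓
C8: sp3 ✓
C9: sp3 ✓
C10: sp2
C11: sp2
C3, C4, C7, C8, C9 → 5 sp3 carbons.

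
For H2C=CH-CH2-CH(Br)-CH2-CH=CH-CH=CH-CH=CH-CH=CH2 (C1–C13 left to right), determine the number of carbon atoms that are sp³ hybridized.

3

C1: sp2
C2: sp2
C3: sp3 ✓
C4: sp3 ✓
C5: sp3 ✓
C6: sp2
C7: sp2
C8: sp2
C9: sp2
C10: sp2
C11: sp2
C12: sp2
C13: sp2
C3, C4, C5 → 3 sp3 carbons.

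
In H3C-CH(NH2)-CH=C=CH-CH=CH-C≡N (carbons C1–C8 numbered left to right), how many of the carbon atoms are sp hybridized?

2

C1: sp3
C2: sp3
C3: sp2
C4: sp ✓
C5: sp2
C6: sp2
C7: sp2
C8: sp ✓
C4, C8 → 2 sp carbons.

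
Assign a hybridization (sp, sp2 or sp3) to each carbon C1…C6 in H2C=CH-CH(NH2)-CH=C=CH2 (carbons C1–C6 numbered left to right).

C1 sp2, C2 sp2, C3 sp3, C4 sp2, C5 sp, C6 sp2

C1 has 3 σ bonds, plus one π bond: steric number 3 → sp2.
C2: 3 σ bonds, plus one π bond — 3 electron domains, sp2.
C3 — 4 σ bonds. Steric number 4, so sp3.
C4 — 3 σ bonds, plus one π bond. Steric number 3, so sp2.
C5 is sp: 2 σ bonds, plus two π bonds, 2 electron-density regions.
C6 carries 3 σ bonds, plus one π bond, giving a steric number of 3, so it is sp2.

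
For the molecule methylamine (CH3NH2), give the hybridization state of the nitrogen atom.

sp³

Three σ bonds + one lone pair = steric number 4 → sp3.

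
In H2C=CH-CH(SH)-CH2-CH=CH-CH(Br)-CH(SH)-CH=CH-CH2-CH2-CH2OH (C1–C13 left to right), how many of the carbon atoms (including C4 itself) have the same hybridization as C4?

C4 is sp3 (only σ bonds).
C1: sp2
C2: sp2
C3: sp3 ✓
C4: sp3 ✓
C5: sp2
C6: sp2
C7: sp3 ✓
C8: sp3 ✓
C9: sp2
C10: sp2
C11: sp3 ✓
C12: sp3 ✓
C13: sp3 ✓
7 carbons are sp3.

7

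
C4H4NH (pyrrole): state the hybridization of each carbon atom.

sp^2

Each carbon atom is sp2: 3 σ bonds, plus one π bond, 3 electron-density regions.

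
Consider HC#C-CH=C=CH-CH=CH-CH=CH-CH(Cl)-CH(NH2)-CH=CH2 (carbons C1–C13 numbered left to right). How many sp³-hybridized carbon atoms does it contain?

C1: sp
C2: sp
C3: sp2
C4: sp
C5: sp2
C6: sp2
C7: sp2
C8: sp2
C9: sp2
C10: sp3 ✓
C11: sp3 ✓
C12: sp2
C13: sp2
C10, C11 → 2 sp3 carbons.

2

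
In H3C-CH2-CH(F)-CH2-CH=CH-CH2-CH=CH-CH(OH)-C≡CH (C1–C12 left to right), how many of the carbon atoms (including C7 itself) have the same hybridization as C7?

6

C7 is sp3 (only σ bonds).
C1: sp3 ✓
C2: sp3 ✓
C3: sp3 ✓
C4: sp3 ✓
C5: sp2
C6: sp2
C7: sp3 ✓
C8: sp2
C9: sp2
C10: sp3 ✓
C11: sp
C12: sp
6 carbons are sp3.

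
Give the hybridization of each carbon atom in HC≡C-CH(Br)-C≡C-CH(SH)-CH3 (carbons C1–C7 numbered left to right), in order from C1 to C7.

C1: 2 σ bonds, plus two π bonds — 2 electron domains, sp.
C2 (2 σ bonds, plus two π bonds) has steric number 2: sp.
C3 — 4 σ bonds. Steric number 4, so sp3.
C4 carries 2 σ bonds, plus two π bonds, giving a steric number of 2, so it is sp.
C5 has 2 σ bonds, plus two π bonds: steric number 2 → sp.
C6 has 4 σ bonds: steric number 4 → sp3.
C7: 4 σ bonds; 4 regions of electron density → sp3.

C1 sp, C2 sp, C3 sp3, C4 sp, C5 sp, C6 sp3, C7 sp3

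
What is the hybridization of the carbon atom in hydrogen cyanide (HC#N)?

sp

The carbon atom has 2 σ bonds, plus two π bonds: steric number 2 → sp.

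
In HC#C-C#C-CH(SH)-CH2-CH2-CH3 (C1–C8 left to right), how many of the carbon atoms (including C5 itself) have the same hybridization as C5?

C5 is sp3 (only σ bonds).
C1: sp
C2: sp
C3: sp
C4: sp
C5: sp3 ✓
C6: sp3 ✓
C7: sp3 ✓
C8: sp3 ✓
4 carbons are sp3.

4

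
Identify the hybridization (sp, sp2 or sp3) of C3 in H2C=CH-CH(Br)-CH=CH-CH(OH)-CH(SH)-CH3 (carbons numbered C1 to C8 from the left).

C3: 4 σ bonds — 4 electron domains, sp3.

sp^3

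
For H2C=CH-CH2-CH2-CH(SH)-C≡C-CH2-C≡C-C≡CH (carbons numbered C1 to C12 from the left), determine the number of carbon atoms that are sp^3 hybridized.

C1: sp2
C2: sp2
C3: sp3 ✓
C4: sp3 ✓
C5: sp3 ✓
C6: sp
C7: sp
C8: sp3 ✓
C9: sp
C10: sp
C11: sp
C12: sp
C3, C4, C5, C8 → 4 sp3 carbons.

4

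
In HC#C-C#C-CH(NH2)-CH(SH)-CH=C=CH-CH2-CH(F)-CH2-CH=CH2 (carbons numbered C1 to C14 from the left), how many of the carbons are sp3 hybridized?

C1: sp
C2: sp
C3: sp
C4: sp
C5: sp3 ✓
C6: sp3 ✓
C7: sp2
C8: sp
C9: sp2
C10: sp3 ✓
C11: sp3 ✓
C12: sp3 ✓
C13: sp2
C14: sp2
C5, C6, C10, C11, C12 → 5 sp3 carbons.

5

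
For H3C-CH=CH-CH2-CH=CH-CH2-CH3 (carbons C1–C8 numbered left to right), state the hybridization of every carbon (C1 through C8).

C1 sp3, C2 sp2, C3 sp2, C4 sp3, C5 sp2, C6 sp2, C7 sp3, C8 sp3

C1 has 4 σ bonds: steric number 4 → sp3.
C2 (3 σ bonds, plus one π bond) has steric number 3: sp2.
C3 is sp2: 3 σ bonds, plus one π bond, 3 electron-density regions.
C4 carries 4 σ bonds, giving a steric number of 4, so it is sp3.
C5 — 3 σ bonds, plus one π bond. Steric number 3, so sp2.
C6 — 3 σ bonds, plus one π bond. Steric number 3, so sp2.
C7 (4 σ bonds) has steric number 4: sp3.
C8 has 4 σ bonds: steric number 4 → sp3.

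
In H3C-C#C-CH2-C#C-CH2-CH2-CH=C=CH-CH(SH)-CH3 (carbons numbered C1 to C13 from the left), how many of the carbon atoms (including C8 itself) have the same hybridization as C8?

C8 is sp3 (only σ bonds).
C1: sp3 ✓
C2: sp
C3: sp
C4: sp3 ✓
C5: sp
C6: sp
C7: sp3 ✓
C8: sp3 ✓
C9: sp2
C10: sp
C11: sp2
C12: sp3 ✓
C13: sp3 ✓
6 carbons are sp3.

6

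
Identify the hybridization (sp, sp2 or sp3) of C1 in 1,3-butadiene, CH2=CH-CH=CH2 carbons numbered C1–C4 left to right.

C1 — 3 σ bonds, plus one π bond. Steric number 3, so sp2.

sp2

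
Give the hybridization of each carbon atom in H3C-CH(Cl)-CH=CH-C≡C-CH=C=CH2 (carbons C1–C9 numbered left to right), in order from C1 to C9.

C1: 4 σ bonds; 4 regions of electron density → sp3.
C2 — 4 σ bonds. Steric number 4, so sp3.
C3 is sp2: 3 σ bonds, plus one π bond, 3 electron-density regions.
C4: 3 σ bonds, plus one π bond — 3 electron domains, sp2.
C5: 2 σ bonds, plus two π bonds — 2 electron domains, sp.
C6 (2 σ bonds, plus two π bonds) has steric number 2: sp.
C7 is sp2: 3 σ bonds, plus one π bond, 3 electron-density regions.
C8 (2 σ bonds, plus two π bonds) has steric number 2: sp.
C9 (3 σ bonds, plus one π bond) has steric number 3: sp2.

C1 sp3, C2 sp3, C3 sp2, C4 sp2, C5 sp, C6 sp, C7 sp2, C8 sp, C9 sp2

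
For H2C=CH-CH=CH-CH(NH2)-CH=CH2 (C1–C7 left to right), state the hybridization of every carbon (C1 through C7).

C1 carries 3 σ bonds, plus one π bond, giving a steric number of 3, so it is sp2.
C2 carries 3 σ bonds, plus one π bond, giving a steric number of 3, so it is sp2.
C3: 3 σ bonds, plus one π bond — 3 electron domains, sp2.
C4 (3 σ bonds, plus one π bond) has steric number 3: sp2.
C5 carries 4 σ bonds, giving a steric number of 4, so it is sp3.
C6 — 3 σ bonds, plus one π bond. Steric number 3, so sp2.
C7 — 3 σ bonds, plus one π bond. Steric number 3, so sp2.

C1 sp2, C2 sp2, C3 sp2, C4 sp2, C5 sp3, C6 sp2, C7 sp2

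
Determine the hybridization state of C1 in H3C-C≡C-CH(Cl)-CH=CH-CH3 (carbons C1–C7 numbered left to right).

sp³

C1 — 4 σ bonds. Steric number 4, so sp3.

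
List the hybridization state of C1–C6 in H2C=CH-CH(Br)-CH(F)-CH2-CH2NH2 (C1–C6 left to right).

C1 carries 3 σ bonds, plus one π bond, giving a steric number of 3, so it is sp2.
C2 carries 3 σ bonds, plus one π bond, giving a steric number of 3, so it is sp2.
C3 — 4 σ bonds. Steric number 4, so sp3.
C4 is sp3: 4 σ bonds, 4 electron-density regions.
C5 is sp3: 4 σ bonds, 4 electron-density regions.
C6 — 4 σ bonds. Steric number 4, so sp3.

C1 sp2, C2 sp2, C3 sp3, C4 sp3, C5 sp3, C6 sp3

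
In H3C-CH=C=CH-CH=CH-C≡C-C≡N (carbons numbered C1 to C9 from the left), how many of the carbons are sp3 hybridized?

1

C1: sp3 ✓
C2: sp2
C3: sp
C4: sp2
C5: sp2
C6: sp2
C7: sp
C8: sp
C9: sp
C1 → 1 sp3 carbon.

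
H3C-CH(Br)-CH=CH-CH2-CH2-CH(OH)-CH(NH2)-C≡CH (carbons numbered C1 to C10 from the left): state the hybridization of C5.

sp^3

C5 carries 4 σ bonds, giving a steric number of 4, so it is sp3.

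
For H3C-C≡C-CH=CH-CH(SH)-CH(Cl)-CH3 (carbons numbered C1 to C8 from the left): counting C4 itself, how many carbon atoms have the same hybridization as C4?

C4 is sp2 (one π bond).
C1: sp3
C2: sp
C3: sp
C4: sp2 ✓
C5: sp2 ✓
C6: sp3
C7: sp3
C8: sp3
2 carbons are sp2.

2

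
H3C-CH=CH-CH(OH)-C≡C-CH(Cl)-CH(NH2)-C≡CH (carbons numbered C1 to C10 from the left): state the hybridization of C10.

C10: 2 σ bonds, plus two π bonds — 2 electron domains, sp.

sp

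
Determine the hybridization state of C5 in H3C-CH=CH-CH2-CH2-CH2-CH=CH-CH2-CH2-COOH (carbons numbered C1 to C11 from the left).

C5 — 4 σ bonds. Steric number 4, so sp3.

sp^3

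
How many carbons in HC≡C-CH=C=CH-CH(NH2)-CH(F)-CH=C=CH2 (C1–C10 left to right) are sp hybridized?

4

C1: sp ✓
C2: sp ✓
C3: sp2
C4: sp ✓
C5: sp2
C6: sp3
C7: sp3
C8: sp2
C9: sp ✓
C10: sp2
C1, C2, C4, C9 → 4 sp carbons.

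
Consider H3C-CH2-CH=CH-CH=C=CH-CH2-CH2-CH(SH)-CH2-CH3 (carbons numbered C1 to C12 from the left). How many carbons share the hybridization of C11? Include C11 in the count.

C11 is sp3 (only σ bonds).
C1: sp3 ✓
C2: sp3 ✓
C3: sp2
C4: sp2
C5: sp2
C6: sp
C7: sp2
C8: sp3 ✓
C9: sp3 ✓
C10: sp3 ✓
C11: sp3 ✓
C12: sp3 ✓
7 carbons are sp3.

7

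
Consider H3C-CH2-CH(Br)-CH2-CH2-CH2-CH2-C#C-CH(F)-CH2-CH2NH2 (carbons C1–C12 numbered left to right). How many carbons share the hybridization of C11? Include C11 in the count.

10

C11 is sp3 (only σ bonds).
C1: sp3 ✓
C2: sp3 ✓
C3: sp3 ✓
C4: sp3 ✓
C5: sp3 ✓
C6: sp3 ✓
C7: sp3 ✓
C8: sp
C9: sp
C10: sp3 ✓
C11: sp3 ✓
C12: sp3 ✓
10 carbons are sp3.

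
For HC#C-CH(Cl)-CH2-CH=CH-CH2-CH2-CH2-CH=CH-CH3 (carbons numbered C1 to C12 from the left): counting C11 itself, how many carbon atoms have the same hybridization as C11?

4

C11 is sp2 (one π bond).
C1: sp
C2: sp
C3: sp3
C4: sp3
C5: sp2 ✓
C6: sp2 ✓
C7: sp3
C8: sp3
C9: sp3
C10: sp2 ✓
C11: sp2 ✓
C12: sp3
4 carbons are sp2.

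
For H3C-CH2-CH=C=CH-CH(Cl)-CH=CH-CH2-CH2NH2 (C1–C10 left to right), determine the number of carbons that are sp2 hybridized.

4

C1: sp3
C2: sp3
C3: sp2 ✓
C4: sp
C5: sp2 ✓
C6: sp3
C7: sp2 ✓
C8: sp2 ✓
C9: sp3
C10: sp3
C3, C5, C7, C8 → 4 sp2 carbons.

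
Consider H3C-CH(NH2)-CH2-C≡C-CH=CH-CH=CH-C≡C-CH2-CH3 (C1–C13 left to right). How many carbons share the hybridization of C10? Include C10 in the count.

C10 is sp (two π bonds).
C1: sp3
C2: sp3
C3: sp3
C4: sp ✓
C5: sp ✓
C6: sp2
C7: sp2
C8: sp2
C9: sp2
C10: sp ✓
C11: sp ✓
C12: sp3
C13: sp3
4 carbons are sp.

4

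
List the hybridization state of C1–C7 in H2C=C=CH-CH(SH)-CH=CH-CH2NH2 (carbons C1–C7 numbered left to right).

C1 sp2, C2 sp, C3 sp2, C4 sp3, C5 sp2, C6 sp2, C7 sp3

C1 — 3 σ bonds, plus one π bond. Steric number 3, so sp2.
C2 is sp: 2 σ bonds, plus two π bonds, 2 electron-density regions.
C3 is sp2: 3 σ bonds, plus one π bond, 3 electron-density regions.
C4 is sp3: 4 σ bonds, 4 electron-density regions.
C5: 3 σ bonds, plus one π bond — 3 electron domains, sp2.
C6 is sp2: 3 σ bonds, plus one π bond, 3 electron-density regions.
C7: 4 σ bonds — 4 electron domains, sp3.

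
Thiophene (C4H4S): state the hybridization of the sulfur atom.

sp2

Analogous to furan: one S lone pair in the aromatic π system, S is sp2.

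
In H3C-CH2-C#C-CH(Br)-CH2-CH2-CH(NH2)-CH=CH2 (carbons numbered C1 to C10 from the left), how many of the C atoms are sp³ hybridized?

C1: sp3 ✓
C2: sp3 ✓
C3: sp
C4: sp
C5: sp3 ✓
C6: sp3 ✓
C7: sp3 ✓
C8: sp3 ✓
C9: sp2
C10: sp2
C1, C2, C5, C6, C7, C8 → 6 sp3 carbons.

6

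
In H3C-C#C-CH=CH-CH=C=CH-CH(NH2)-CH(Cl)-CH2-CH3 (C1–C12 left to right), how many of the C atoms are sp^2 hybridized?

C1: sp3
C2: sp
C3: sp
C4: sp2 ✓
C5: sp2 ✓
C6: sp2 ✓
C7: sp
C8: sp2 ✓
C9: sp3
C10: sp3
C11: sp3
C12: sp3
C4, C5, C6, C8 → 4 sp2 carbons.

4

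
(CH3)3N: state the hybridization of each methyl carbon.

sp^3

Each methyl carbon has 4 σ bonds: steric number 4 → sp3.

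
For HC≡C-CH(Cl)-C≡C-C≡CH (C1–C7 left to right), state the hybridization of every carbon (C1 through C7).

C1 sp, C2 sp, C3 sp3, C4 sp, C5 sp, C6 sp, C7 sp

C1: 2 σ bonds, plus two π bonds; 2 regions of electron density → sp.
C2 carries 2 σ bonds, plus two π bonds, giving a steric number of 2, so it is sp.
C3 has 4 σ bonds: steric number 4 → sp3.
C4 is sp: 2 σ bonds, plus two π bonds, 2 electron-density regions.
C5 (2 σ bonds, plus two π bonds) has steric number 2: sp.
C6 — 2 σ bonds, plus two π bonds. Steric number 2, so sp.
C7 has 2 σ bonds, plus two π bonds: steric number 2 → sp.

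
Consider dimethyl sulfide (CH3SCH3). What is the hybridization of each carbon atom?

sp^3

Each carbon atom carries 4 σ bonds, giving a steric number of 4, so it is sp3.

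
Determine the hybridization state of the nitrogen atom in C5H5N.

N has two σ bonds and one lone pair in the ring plane (steric number 3 → sp2); its p orbital contributes one electron to the aromatic π system via the C=N double bond.

sp^2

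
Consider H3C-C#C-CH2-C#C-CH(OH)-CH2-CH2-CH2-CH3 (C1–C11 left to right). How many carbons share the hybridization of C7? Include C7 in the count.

C7 is sp3 (only σ bonds).
C1: sp3 ✓
C2: sp
C3: sp
C4: sp3 ✓
C5: sp
C6: sp
C7: sp3 ✓
C8: sp3 ✓
C9: sp3 ✓
C10: sp3 ✓
C11: sp3 ✓
7 carbons are sp3.

7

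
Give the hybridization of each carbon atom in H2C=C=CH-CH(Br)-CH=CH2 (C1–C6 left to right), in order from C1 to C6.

C1 sp2, C2 sp, C3 sp2, C4 sp3, C5 sp2, C6 sp2

C1 has 3 σ bonds, plus one π bond: steric number 3 → sp2.
C2 (2 σ bonds, plus two π bonds) has steric number 2: sp.
C3: 3 σ bonds, plus one π bond; 3 regions of electron density → sp2.
C4 (4 σ bonds) has steric number 4: sp3.
C5 (3 σ bonds, plus one π bond) has steric number 3: sp2.
C6 is sp2: 3 σ bonds, plus one π bond, 3 electron-density regions.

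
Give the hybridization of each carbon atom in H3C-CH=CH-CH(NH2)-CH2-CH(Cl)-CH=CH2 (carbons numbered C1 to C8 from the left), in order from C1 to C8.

C1 (4 σ bonds) has steric number 4: sp3.
C2: 3 σ bonds, plus one π bond — 3 electron domains, sp2.
C3 is sp2: 3 σ bonds, plus one π bond, 3 electron-density regions.
C4 (4 σ bonds) has steric number 4: sp3.
C5 carries 4 σ bonds, giving a steric number of 4, so it is sp3.
C6: 4 σ bonds; 4 regions of electron density → sp3.
C7: 3 σ bonds, plus one π bond; 3 regions of electron density → sp2.
C8 carries 3 σ bonds, plus one π bond, giving a steric number of 3, so it is sp2.

C1 sp3, C2 sp2, C3 sp2, C4 sp3, C5 sp3, C6 sp3, C7 sp2, C8 sp2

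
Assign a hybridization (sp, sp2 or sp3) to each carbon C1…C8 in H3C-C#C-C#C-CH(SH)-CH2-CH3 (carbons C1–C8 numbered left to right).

C1 — 4 σ bonds. Steric number 4, so sp3.
C2: 2 σ bonds, plus two π bonds — 2 electron domains, sp.
C3 (2 σ bonds, plus two π bonds) has steric number 2: sp.
C4 (2 σ bonds, plus two π bonds) has steric number 2: sp.
C5: 2 σ bonds, plus two π bonds; 2 regions of electron density → sp.
C6: 4 σ bonds; 4 regions of electron density → sp3.
C7 is sp3: 4 σ bonds, 4 electron-density regions.
C8 carries 4 σ bonds, giving a steric number of 4, so it is sp3.

C1 sp3, C2 sp, C3 sp, C4 sp, C5 sp, C6 sp3, C7 sp3, C8 sp3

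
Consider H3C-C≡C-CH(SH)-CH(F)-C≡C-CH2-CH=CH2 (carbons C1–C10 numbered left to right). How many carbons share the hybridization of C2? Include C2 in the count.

4

C2 is sp (two π bonds).
C1: sp3
C2: sp ✓
C3: sp ✓
C4: sp3
C5: sp3
C6: sp ✓
C7: sp ✓
C8: sp3
C9: sp2
C10: sp2
4 carbons are sp.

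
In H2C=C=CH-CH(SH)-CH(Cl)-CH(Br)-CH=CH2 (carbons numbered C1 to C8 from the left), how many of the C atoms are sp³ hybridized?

C1: sp2
C2: sp
C3: sp2
C4: sp3 ✓
C5: sp3 ✓
C6: sp3 ✓
C7: sp2
C8: sp2
C4, C5, C6 → 3 sp3 carbons.

3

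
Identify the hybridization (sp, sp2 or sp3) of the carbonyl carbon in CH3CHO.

The carbonyl carbon is sp2: 3 σ bonds, plus one π bond, 3 electron-density regions.

sp2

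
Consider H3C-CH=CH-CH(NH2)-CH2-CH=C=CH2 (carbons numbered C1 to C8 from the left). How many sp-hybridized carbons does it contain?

1

C1: sp3
C2: sp2
C3: sp2
C4: sp3
C5: sp3
C6: sp2
C7: sp ✓
C8: sp2
C7 → 1 sp carbon.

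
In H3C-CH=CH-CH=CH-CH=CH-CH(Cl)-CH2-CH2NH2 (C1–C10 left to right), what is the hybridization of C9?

sp3

C9 — 4 σ bonds. Steric number 4, so sp3.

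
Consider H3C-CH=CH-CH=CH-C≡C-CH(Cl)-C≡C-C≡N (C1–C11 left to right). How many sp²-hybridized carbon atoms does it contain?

C1: sp3
C2: sp2 ✓
C3: sp2 ✓
C4: sp2 ✓
C5: sp2 ✓
C6: sp
C7: sp
C8: sp3
C9: sp
C10: sp
C11: sp
C2, C3, C4, C5 → 4 sp2 carbons.

4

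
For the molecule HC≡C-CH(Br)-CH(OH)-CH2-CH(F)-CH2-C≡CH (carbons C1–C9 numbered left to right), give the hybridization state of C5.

C5 (4 σ bonds) has steric number 4: sp3.

sp3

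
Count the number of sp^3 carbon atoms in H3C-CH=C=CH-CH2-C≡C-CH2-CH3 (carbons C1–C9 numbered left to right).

4

C1: sp3 ✓
C2: sp2
C3: sp
C4: sp2
C5: sp3 ✓
C6: sp
C7: sp
C8: sp3 ✓
C9: sp3 ✓
C1, C5, C8, C9 → 4 sp3 carbons.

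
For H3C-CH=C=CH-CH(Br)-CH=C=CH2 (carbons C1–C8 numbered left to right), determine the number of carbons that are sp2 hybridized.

4

C1: sp3
C2: sp2 ✓
C3: sp
C4: sp2 ✓
C5: sp3
C6: sp2 ✓
C7: sp
C8: sp2 ✓
C2, C4, C6, C8 → 4 sp2 carbons.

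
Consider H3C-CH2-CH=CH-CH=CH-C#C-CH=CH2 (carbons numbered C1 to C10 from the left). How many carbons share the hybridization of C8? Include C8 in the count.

2

C8 is sp (two π bonds).
C1: sp3
C2: sp3
C3: sp2
C4: sp2
C5: sp2
C6: sp2
C7: sp ✓
C8: sp ✓
C9: sp2
C10: sp2
2 carbons are sp.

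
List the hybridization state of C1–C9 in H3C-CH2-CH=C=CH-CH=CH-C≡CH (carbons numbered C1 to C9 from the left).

C1: 4 σ bonds — 4 electron domains, sp3.
C2 (4 σ bonds) has steric number 4: sp3.
C3 (3 σ bonds, plus one π bond) has steric number 3: sp2.
C4: 2 σ bonds, plus two π bonds — 2 electron domains, sp.
C5: 3 σ bonds, plus one π bond — 3 electron domains, sp2.
C6 — 3 σ bonds, plus one π bond. Steric number 3, so sp2.
C7 — 3 σ bonds, plus one π bond. Steric number 3, so sp2.
C8 is sp: 2 σ bonds, plus two π bonds, 2 electron-density regions.
C9 — 2 σ bonds, plus two π bonds. Steric number 2, so sp.

C1 sp3, C2 sp3, C3 sp2, C4 sp, C5 sp2, C6 sp2, C7 sp2, C8 sp, C9 sp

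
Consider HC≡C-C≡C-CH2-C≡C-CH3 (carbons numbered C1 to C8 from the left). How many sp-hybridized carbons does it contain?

C1: sp ✓
C2: sp ✓
C3: sp ✓
C4: sp ✓
C5: sp3
C6: sp ✓
C7: sp ✓
C8: sp3
C1, C2, C3, C4, C6, C7 → 6 sp carbons.

6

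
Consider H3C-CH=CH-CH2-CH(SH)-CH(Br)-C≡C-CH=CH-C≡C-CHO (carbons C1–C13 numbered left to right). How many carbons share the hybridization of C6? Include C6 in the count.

C6 is sp3 (only σ bonds).
C1: sp3 ✓
C2: sp2
C3: sp2
C4: sp3 ✓
C5: sp3 ✓
C6: sp3 ✓
C7: sp
C8: sp
C9: sp2
C10: sp2
C11: sp
C12: sp
C13: sp2
4 carbons are sp3.

4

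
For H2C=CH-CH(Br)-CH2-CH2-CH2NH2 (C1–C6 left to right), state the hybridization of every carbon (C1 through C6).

C1: 3 σ bonds, plus one π bond — 3 electron domains, sp2.
C2 (3 σ bonds, plus one π bond) has steric number 3: sp2.
C3: 4 σ bonds — 4 electron domains, sp3.
C4 is sp3: 4 σ bonds, 4 electron-density regions.
C5 has 4 σ bonds: steric number 4 → sp3.
C6 (4 σ bonds) has steric number 4: sp3.

C1 sp2, C2 sp2, C3 sp3, C4 sp3, C5 sp3, C6 sp3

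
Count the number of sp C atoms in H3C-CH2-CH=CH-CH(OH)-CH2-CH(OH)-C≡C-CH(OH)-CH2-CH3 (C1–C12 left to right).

2

C1: sp3
C2: sp3
C3: sp2
C4: sp2
C5: sp3
C6: sp3
C7: sp3
C8: sp ✓
C9: sp ✓
C10: sp3
C11: sp3
C12: sp3
C8, C9 → 2 sp carbons.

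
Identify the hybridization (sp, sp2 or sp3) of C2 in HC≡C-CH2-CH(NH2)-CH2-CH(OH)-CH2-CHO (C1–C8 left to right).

sp

C2 has 2 σ bonds, plus two π bonds: steric number 2 → sp.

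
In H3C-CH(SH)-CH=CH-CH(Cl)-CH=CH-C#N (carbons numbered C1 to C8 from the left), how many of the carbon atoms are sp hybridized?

1

C1: sp3
C2: sp3
C3: sp2
C4: sp2
C5: sp3
C6: sp2
C7: sp2
C8: sp ✓
C8 → 1 sp carbon.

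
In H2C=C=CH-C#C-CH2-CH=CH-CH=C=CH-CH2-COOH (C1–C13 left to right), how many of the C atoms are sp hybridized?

C1: sp2
C2: sp ✓
C3: sp2
C4: sp ✓
C5: sp ✓
C6: sp3
C7: sp2
C8: sp2
C9: sp2
C10: sp ✓
C11: sp2
C12: sp3
C13: sp2
C2, C4, C5, C10 → 4 sp carbons.

4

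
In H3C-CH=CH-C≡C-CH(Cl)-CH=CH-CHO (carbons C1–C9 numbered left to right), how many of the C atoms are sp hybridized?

2

C1: sp3
C2: sp2
C3: sp2
C4: sp ✓
C5: sp ✓
C6: sp3
C7: sp2
C8: sp2
C9: sp2
C4, C5 → 2 sp carbons.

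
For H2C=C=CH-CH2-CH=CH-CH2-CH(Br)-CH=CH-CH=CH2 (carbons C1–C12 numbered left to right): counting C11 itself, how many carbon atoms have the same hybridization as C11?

C11 is sp2 (one π bond).
C1: sp2 ✓
C2: sp
C3: sp2 ✓
C4: sp3
C5: sp2 ✓
C6: sp2 ✓
C7: sp3
C8: sp3
C9: sp2 ✓
C10: sp2 ✓
C11: sp2 ✓
C12: sp2 ✓
8 carbons are sp2.

8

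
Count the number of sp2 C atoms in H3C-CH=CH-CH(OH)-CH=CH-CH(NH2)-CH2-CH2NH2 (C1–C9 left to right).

C1: sp3
C2: sp2 ✓
C3: sp2 ✓
C4: sp3
C5: sp2 ✓
C6: sp2 ✓
C7: sp3
C8: sp3
C9: sp3
C2, C3, C5, C6 → 4 sp2 carbons.

4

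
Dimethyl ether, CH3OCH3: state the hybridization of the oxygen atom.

Two σ bonds + two lone pairs = steric number 4 → sp3.

sp³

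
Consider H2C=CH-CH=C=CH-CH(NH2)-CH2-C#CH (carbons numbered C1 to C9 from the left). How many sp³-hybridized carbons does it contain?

2

C1: sp2
C2: sp2
C3: sp2
C4: sp
C5: sp2
C6: sp3 ✓
C7: sp3 ✓
C8: sp
C9: sp
C6, C7 → 2 sp3 carbons.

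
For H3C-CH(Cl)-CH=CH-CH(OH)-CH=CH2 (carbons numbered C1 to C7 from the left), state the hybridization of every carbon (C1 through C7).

C1 sp3, C2 sp3, C3 sp2, C4 sp2, C5 sp3, C6 sp2, C7 sp2

C1: 4 σ bonds — 4 electron domains, sp3.
C2: 4 σ bonds; 4 regions of electron density → sp3.
C3 — 3 σ bonds, plus one π bond. Steric number 3, so sp2.
C4: 3 σ bonds, plus one π bond — 3 electron domains, sp2.
C5 is sp3: 4 σ bonds, 4 electron-density regions.
C6 is sp2: 3 σ bonds, plus one π bond, 3 electron-density regions.
C7: 3 σ bonds, plus one π bond — 3 electron domains, sp2.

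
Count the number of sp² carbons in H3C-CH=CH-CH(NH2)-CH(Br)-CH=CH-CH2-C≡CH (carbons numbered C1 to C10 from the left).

4

C1: sp3
C2: sp2 ✓
C3: sp2 ✓
C4: sp3
C5: sp3
C6: sp2 ✓
C7: sp2 ✓
C8: sp3
C9: sp
C10: sp
C2, C3, C6, C7 → 4 sp2 carbons.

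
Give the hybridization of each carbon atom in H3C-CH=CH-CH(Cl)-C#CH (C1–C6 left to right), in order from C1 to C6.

C1 sp3, C2 sp2, C3 sp2, C4 sp3, C5 sp, C6 sp

C1 — 4 σ bonds. Steric number 4, so sp3.
C2: 3 σ bonds, plus one π bond; 3 regions of electron density → sp2.
C3 is sp2: 3 σ bonds, plus one π bond, 3 electron-density regions.
C4 is sp3: 4 σ bonds, 4 electron-density regions.
C5 — 2 σ bonds, plus two π bonds. Steric number 2, so sp.
C6 carries 2 σ bonds, plus two π bonds, giving a steric number of 2, so it is sp.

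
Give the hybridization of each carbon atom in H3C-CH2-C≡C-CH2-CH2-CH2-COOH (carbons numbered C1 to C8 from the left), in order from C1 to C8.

C1 is sp3: 4 σ bonds, 4 electron-density regions.
C2 is sp3: 4 σ bonds, 4 electron-density regions.
C3 has 2 σ bonds, plus two π bonds: steric number 2 → sp.
C4 is sp: 2 σ bonds, plus two π bonds, 2 electron-density regions.
C5: 4 σ bonds — 4 electron domains, sp3.
C6 (4 σ bonds) has steric number 4: sp3.
C7 has 4 σ bonds: steric number 4 → sp3.
C8: 3 σ bonds, plus one π bond; 3 regions of electron density → sp2.

C1 sp3, C2 sp3, C3 sp, C4 sp, C5 sp3, C6 sp3, C7 sp3, C8 sp2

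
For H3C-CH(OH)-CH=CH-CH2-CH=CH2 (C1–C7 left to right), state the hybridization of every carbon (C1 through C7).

C1 sp3, C2 sp3, C3 sp2, C4 sp2, C5 sp3, C6 sp2, C7 sp2

C1: 4 σ bonds — 4 electron domains, sp3.
C2: 4 σ bonds; 4 regions of electron density → sp3.
C3: 3 σ bonds, plus one π bond — 3 electron domains, sp2.
C4: 3 σ bonds, plus one π bond — 3 electron domains, sp2.
C5: 4 σ bonds; 4 regions of electron density → sp3.
C6: 3 σ bonds, plus one π bond — 3 electron domains, sp2.
C7 carries 3 σ bonds, plus one π bond, giving a steric number of 3, so it is sp2.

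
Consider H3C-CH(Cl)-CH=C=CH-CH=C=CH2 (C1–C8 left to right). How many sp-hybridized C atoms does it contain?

C1: sp3
C2: sp3
C3: sp2
C4: sp ✓
C5: sp2
C6: sp2
C7: sp ✓
C8: sp2
C4, C7 → 2 sp carbons.

2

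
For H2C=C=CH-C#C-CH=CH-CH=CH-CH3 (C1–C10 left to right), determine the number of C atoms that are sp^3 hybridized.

1

C1: sp2
C2: sp
C3: sp2
C4: sp
C5: sp
C6: sp2
C7: sp2
C8: sp2
C9: sp2
C10: sp3 ✓
C10 → 1 sp3 carbon.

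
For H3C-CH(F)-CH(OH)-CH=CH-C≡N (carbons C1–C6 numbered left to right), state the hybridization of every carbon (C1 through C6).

C1 sp3, C2 sp3, C3 sp3, C4 sp2, C5 sp2, C6 sp

C1: 4 σ bonds; 4 regions of electron density → sp3.
C2: 4 σ bonds; 4 regions of electron density → sp3.
C3: 4 σ bonds — 4 electron domains, sp3.
C4 has 3 σ bonds, plus one π bond: steric number 3 → sp2.
C5: 3 σ bonds, plus one π bond — 3 electron domains, sp2.
C6 has 2 σ bonds, plus two π bonds: steric number 2 → sp.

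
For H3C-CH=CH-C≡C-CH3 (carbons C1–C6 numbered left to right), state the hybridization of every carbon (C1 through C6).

C1: 4 σ bonds — 4 electron domains, sp3.
C2 carries 3 σ bonds, plus one π bond, giving a steric number of 3, so it is sp2.
C3 is sp2: 3 σ bonds, plus one π bond, 3 electron-density regions.
C4 (2 σ bonds, plus two π bonds) has steric number 2: sp.
C5: 2 σ bonds, plus two π bonds; 2 regions of electron density → sp.
C6: 4 σ bonds — 4 electron domains, sp3.

C1 sp3, C2 sp2, C3 sp2, C4 sp, C5 sp, C6 sp3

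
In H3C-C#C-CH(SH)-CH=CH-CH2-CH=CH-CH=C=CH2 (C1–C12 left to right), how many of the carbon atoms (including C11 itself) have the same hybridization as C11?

C11 is sp (two π bonds).
C1: sp3
C2: sp ✓
C3: sp ✓
C4: sp3
C5: sp2
C6: sp2
C7: sp3
C8: sp2
C9: sp2
C10: sp2
C11: sp ✓
C12: sp2
3 carbons are sp.

3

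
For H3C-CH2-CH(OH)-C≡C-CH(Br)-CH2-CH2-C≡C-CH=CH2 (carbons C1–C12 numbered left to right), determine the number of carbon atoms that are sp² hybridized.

C1: sp3
C2: sp3
C3: sp3
C4: sp
C5: sp
C6: sp3
C7: sp3
C8: sp3
C9: sp
C10: sp
C11: sp2 ✓
C12: sp2 ✓
C11, C12 → 2 sp2 carbons.

2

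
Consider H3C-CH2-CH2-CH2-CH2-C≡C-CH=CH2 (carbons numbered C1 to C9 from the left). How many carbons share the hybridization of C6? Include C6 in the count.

2

C6 is sp (two π bonds).
C1: sp3
C2: sp3
C3: sp3
C4: sp3
C5: sp3
C6: sp ✓
C7: sp ✓
C8: sp2
C9: sp2
2 carbons are sp.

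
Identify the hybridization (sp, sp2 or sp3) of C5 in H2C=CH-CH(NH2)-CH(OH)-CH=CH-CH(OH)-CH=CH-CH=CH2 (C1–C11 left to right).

C5 carries 3 σ bonds, plus one π bond, giving a steric number of 3, so it is sp2.

sp^2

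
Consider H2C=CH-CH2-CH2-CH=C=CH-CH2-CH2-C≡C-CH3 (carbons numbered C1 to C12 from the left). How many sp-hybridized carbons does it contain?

3

C1: sp2
C2: sp2
C3: sp3
C4: sp3
C5: sp2
C6: sp ✓
C7: sp2
C8: sp3
C9: sp3
C10: sp ✓
C11: sp ✓
C12: sp3
C6, C10, C11 → 3 sp carbons.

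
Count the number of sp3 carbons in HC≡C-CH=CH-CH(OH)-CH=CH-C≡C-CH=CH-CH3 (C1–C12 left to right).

2

C1: sp
C2: sp
C3: sp2
C4: sp2
C5: sp3 ✓
C6: sp2
C7: sp2
C8: sp
C9: sp
C10: sp2
C11: sp2
C12: sp3 ✓
C5, C12 → 2 sp3 carbons.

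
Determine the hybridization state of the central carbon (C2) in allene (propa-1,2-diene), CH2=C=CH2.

sp

Two σ bonds and two π bonds (one to each neighbour) → sp.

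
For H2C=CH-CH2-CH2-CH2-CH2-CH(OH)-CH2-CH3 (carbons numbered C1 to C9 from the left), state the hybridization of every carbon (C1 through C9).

C1 sp2, C2 sp2, C3 sp3, C4 sp3, C5 sp3, C6 sp3, C7 sp3, C8 sp3, C9 sp3

C1 — 3 σ bonds, plus one π bond. Steric number 3, so sp2.
C2 has 3 σ bonds, plus one π bond: steric number 3 → sp2.
C3: 4 σ bonds — 4 electron domains, sp3.
C4 — 4 σ bonds. Steric number 4, so sp3.
C5 has 4 σ bonds: steric number 4 → sp3.
C6 carries 4 σ bonds, giving a steric number of 4, so it is sp3.
C7 carries 4 σ bonds, giving a steric number of 4, so it is sp3.
C8 (4 σ bonds) has steric number 4: sp3.
C9 — 4 σ bonds. Steric number 4, so sp3.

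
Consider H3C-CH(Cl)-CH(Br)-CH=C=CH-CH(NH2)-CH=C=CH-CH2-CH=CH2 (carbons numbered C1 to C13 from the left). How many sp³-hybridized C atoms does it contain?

5

C1: sp3 ✓
C2: sp3 ✓
C3: sp3 ✓
C4: sp2
C5: sp
C6: sp2
C7: sp3 ✓
C8: sp2
C9: sp
C10: sp2
C11: sp3 ✓
C12: sp2
C13: sp2
C1, C2, C3, C7, C11 → 5 sp3 carbons.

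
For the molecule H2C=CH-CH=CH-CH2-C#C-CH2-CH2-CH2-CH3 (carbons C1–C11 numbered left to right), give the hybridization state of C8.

C8: 4 σ bonds — 4 electron domains, sp3.

sp³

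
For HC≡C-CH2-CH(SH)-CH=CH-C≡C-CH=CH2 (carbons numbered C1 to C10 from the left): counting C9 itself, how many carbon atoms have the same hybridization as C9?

C9 is sp2 (one π bond).
C1: sp
C2: sp
C3: sp3
C4: sp3
C5: sp2 ✓
C6: sp2 ✓
C7: sp
C8: sp
C9: sp2 ✓
C10: sp2 ✓
4 carbons are sp2.

4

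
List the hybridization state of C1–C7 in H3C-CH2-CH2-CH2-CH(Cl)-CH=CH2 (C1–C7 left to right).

C1 carries 4 σ bonds, giving a steric number of 4, so it is sp3.
C2 has 4 σ bonds: steric number 4 → sp3.
C3 carries 4 σ bonds, giving a steric number of 4, so it is sp3.
C4: 4 σ bonds — 4 electron domains, sp3.
C5 (4 σ bonds) has steric number 4: sp3.
C6 has 3 σ bonds, plus one π bond: steric number 3 → sp2.
C7 has 3 σ bonds, plus one π bond: steric number 3 → sp2.

C1 sp3, C2 sp3, C3 sp3, C4 sp3, C5 sp3, C6 sp2, C7 sp2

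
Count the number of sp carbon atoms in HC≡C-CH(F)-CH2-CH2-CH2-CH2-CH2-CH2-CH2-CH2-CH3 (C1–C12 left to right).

C1: sp ✓
C2: sp ✓
C3: sp3
C4: sp3
C5: sp3
C6: sp3
C7: sp3
C8: sp3
C9: sp3
C10: sp3
C11: sp3
C12: sp3
C1, C2 → 2 sp carbons.

2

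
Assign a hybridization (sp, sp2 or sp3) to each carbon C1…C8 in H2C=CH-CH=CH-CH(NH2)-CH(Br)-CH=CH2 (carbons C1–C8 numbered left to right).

C1 carries 3 σ bonds, plus one π bond, giving a steric number of 3, so it is sp2.
C2: 3 σ bonds, plus one π bond; 3 regions of electron density → sp2.
C3 carries 3 σ bonds, plus one π bond, giving a steric number of 3, so it is sp2.
C4 (3 σ bonds, plus one π bond) has steric number 3: sp2.
C5 has 4 σ bonds: steric number 4 → sp3.
C6: 4 σ bonds; 4 regions of electron density → sp3.
C7 is sp2: 3 σ bonds, plus one π bond, 3 electron-density regions.
C8: 3 σ bonds, plus one π bond — 3 electron domains, sp2.

C1 sp2, C2 sp2, C3 sp2, C4 sp2, C5 sp3, C6 sp3, C7 sp2, C8 sp2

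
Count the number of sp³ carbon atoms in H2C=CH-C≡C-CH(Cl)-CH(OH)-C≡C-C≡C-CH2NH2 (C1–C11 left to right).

C1: sp2
C2: sp2
C3: sp
C4: sp
C5: sp3 ✓
C6: sp3 ✓
C7: sp
C8: sp
C9: sp
C10: sp
C11: sp3 ✓
C5, C6, C11 → 3 sp3 carbons.

3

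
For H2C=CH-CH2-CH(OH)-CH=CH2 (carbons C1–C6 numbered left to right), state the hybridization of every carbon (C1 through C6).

C1 is sp2: 3 σ bonds, plus one π bond, 3 electron-density regions.
C2 — 3 σ bonds, plus one π bond. Steric number 3, so sp2.
C3 has 4 σ bonds: steric number 4 → sp3.
C4: 4 σ bonds — 4 electron domains, sp3.
C5 carries 3 σ bonds, plus one π bond, giving a steric number of 3, so it is sp2.
C6 (3 σ bonds, plus one π bond) has steric number 3: sp2.

C1 sp2, C2 sp2, C3 sp3, C4 sp3, C5 sp2, C6 sp2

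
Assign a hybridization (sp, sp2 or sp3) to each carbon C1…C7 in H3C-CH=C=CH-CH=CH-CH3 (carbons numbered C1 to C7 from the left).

C1 carries 4 σ bonds, giving a steric number of 4, so it is sp3.
C2: 3 σ bonds, plus one π bond; 3 regions of electron density → sp2.
C3 carries 2 σ bonds, plus two π bonds, giving a steric number of 2, so it is sp.
C4 carries 3 σ bonds, plus one π bond, giving a steric number of 3, so it is sp2.
C5 is sp2: 3 σ bonds, plus one π bond, 3 electron-density regions.
C6 — 3 σ bonds, plus one π bond. Steric number 3, so sp2.
C7 has 4 σ bonds: steric number 4 → sp3.

C1 sp3, C2 sp2, C3 sp, C4 sp2, C5 sp2, C6 sp2, C7 sp3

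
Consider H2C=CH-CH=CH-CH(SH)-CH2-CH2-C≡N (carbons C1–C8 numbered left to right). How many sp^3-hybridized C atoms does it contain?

3

C1: sp2
C2: sp2
C3: sp2
C4: sp2
C5: sp3 ✓
C6: sp3 ✓
C7: sp3 ✓
C8: sp
C5, C6, C7 → 3 sp3 carbons.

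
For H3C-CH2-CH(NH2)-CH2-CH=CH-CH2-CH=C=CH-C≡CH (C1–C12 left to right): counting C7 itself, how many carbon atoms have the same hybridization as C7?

C7 is sp3 (only σ bonds).
C1: sp3 ✓
C2: sp3 ✓
C3: sp3 ✓
C4: sp3 ✓
C5: sp2
C6: sp2
C7: sp3 ✓
C8: sp2
C9: sp
C10: sp2
C11: sp
C12: sp
5 carbons are sp3.

5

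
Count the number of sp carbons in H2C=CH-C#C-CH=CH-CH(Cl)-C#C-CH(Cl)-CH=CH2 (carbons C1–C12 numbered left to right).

4

C1: sp2
C2: sp2
C3: sp ✓
C4: sp ✓
C5: sp2
C6: sp2
C7: sp3
C8: sp ✓
C9: sp ✓
C10: sp3
C11: sp2
C12: sp2
C3, C4, C8, C9 → 4 sp carbons.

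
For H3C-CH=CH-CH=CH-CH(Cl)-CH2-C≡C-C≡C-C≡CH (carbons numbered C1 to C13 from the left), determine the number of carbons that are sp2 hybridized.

C1: sp3
C2: sp2 ✓
C3: sp2 ✓
C4: sp2 ✓
C5: sp2 ✓
C6: sp3
C7: sp3
C8: sp
C9: sp
C10: sp
C11: sp
C12: sp
C13: sp
C2, C3, C4, C5 → 4 sp2 carbons.

4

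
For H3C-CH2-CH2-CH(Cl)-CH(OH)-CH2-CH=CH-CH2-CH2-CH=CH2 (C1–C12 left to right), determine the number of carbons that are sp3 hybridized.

C1: sp3 ✓
C2: sp3 ✓
C3: sp3 ✓
C4: sp3 ✓
C5: sp3 ✓
C6: sp3 ✓
C7: sp2
C8: sp2
C9: sp3 ✓
C10: sp3 ✓
C11: sp2
C12: sp2
C1, C2, C3, C4, C5, C6, C9, C10 → 8 sp3 carbons.

8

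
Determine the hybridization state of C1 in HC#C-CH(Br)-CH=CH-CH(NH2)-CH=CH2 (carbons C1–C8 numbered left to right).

sp

C1 is sp: 2 σ bonds, plus two π bonds, 2 electron-density regions.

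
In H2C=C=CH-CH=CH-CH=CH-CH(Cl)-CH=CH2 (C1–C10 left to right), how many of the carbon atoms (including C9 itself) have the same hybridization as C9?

8

C9 is sp2 (one π bond).
C1: sp2 ✓
C2: sp
C3: sp2 ✓
C4: sp2 ✓
C5: sp2 ✓
C6: sp2 ✓
C7: sp2 ✓
C8: sp3
C9: sp2 ✓
C10: sp2 ✓
8 carbons are sp2.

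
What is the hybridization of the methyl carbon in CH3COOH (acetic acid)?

The methyl carbon: 4 σ bonds — 4 electron domains, sp3.

sp^3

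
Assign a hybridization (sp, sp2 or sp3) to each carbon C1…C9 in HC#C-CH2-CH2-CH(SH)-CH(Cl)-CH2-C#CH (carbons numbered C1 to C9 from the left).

C1 has 2 σ bonds, plus two π bonds: steric number 2 → sp.
C2 (2 σ bonds, plus two π bonds) has steric number 2: sp.
C3: 4 σ bonds — 4 electron domains, sp3.
C4 is sp3: 4 σ bonds, 4 electron-density regions.
C5 — 4 σ bonds. Steric number 4, so sp3.
C6 has 4 σ bonds: steric number 4 → sp3.
C7: 4 σ bonds — 4 electron domains, sp3.
C8 — 2 σ bonds, plus two π bonds. Steric number 2, so sp.
C9 has 2 σ bonds, plus two π bonds: steric number 2 → sp.

C1 sp, C2 sp, C3 sp3, C4 sp3, C5 sp3, C6 sp3, C7 sp3, C8 sp, C9 sp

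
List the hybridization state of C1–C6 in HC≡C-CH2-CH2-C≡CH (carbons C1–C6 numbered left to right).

C1 sp, C2 sp, C3 sp3, C4 sp3, C5 sp, C6 sp

C1: 2 σ bonds, plus two π bonds; 2 regions of electron density → sp.
C2 carries 2 σ bonds, plus two π bonds, giving a steric number of 2, so it is sp.
C3 carries 4 σ bonds, giving a steric number of 4, so it is sp3.
C4 (4 σ bonds) has steric number 4: sp3.
C5 has 2 σ bonds, plus two π bonds: steric number 2 → sp.
C6 (2 σ bonds, plus two π bonds) has steric number 2: sp.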